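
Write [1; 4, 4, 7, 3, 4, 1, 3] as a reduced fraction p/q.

Fold from the inside: start with 3/1.
  1 + 1/3 = 4/3
  4 + 3/4 = 19/4
  3 + 4/19 = 61/19
  7 + 19/61 = 446/61
  4 + 61/446 = 1845/446
  4 + 446/1845 = 7826/1845
  1 + 1845/7826 = 9671/7826

9671/7826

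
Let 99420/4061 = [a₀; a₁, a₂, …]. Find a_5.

5

99420 = 24·4061 + 1956   →  a_0 = 24
4061 = 2·1956 + 149   →  a_1 = 2
1956 = 13·149 + 19   →  a_2 = 13
149 = 7·19 + 16   →  a_3 = 7
19 = 1·16 + 3   →  a_4 = 1
16 = 5·3 + 1   →  a_5 = 5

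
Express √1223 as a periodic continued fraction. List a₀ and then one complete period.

a₀ = ⌊√1223⌋ = 34.
With m₀=0, d₀=1 and mₖ₊₁ = dₖaₖ − mₖ, dₖ₊₁ = (n − mₖ₊₁²)/dₖ, aₖ₊₁ = ⌊(a₀+mₖ₊₁)/dₖ₊₁⌋:
  k=1: m=34, d=67, a=1
  k=2: m=33, d=2, a=33
  k=3: m=33, d=67, a=1
  k=4: m=34, d=1, a=68
d=1 and a=2a₀=68 at k=4, so the next step gives (m, d) = (34, 67) again — its k=1 value — and the period has length 4.

[34; 1, 33, 1, 68]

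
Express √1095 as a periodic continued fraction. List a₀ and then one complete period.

a₀ = ⌊√1095⌋ = 33.
With m₀=0, d₀=1 and mₖ₊₁ = dₖaₖ − mₖ, dₖ₊₁ = (n − mₖ₊₁²)/dₖ, aₖ₊₁ = ⌊(a₀+mₖ₊₁)/dₖ₊₁⌋:
  k=1: m=33, d=6, a=11
  k=2: m=33, d=1, a=66
d=1 and a=2a₀=66 at k=2, so the next step gives (m, d) = (33, 6) again — its k=1 value — and the period has length 2.

[33; 11, 66]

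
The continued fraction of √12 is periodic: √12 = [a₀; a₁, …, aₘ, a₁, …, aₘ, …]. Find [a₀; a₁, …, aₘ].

a₀ = ⌊√12⌋ = 3.
With m₀=0, d₀=1 and mₖ₊₁ = dₖaₖ − mₖ, dₖ₊₁ = (n − mₖ₊₁²)/dₖ, aₖ₊₁ = ⌊(a₀+mₖ₊₁)/dₖ₊₁⌋:
  k=1: m=3, d=3, a=2
  k=2: m=3, d=1, a=6
d=1 and a=2a₀=6 at k=2, so the next step gives (m, d) = (3, 3) again — its k=1 value — and the period has length 2.

[3; 2, 6]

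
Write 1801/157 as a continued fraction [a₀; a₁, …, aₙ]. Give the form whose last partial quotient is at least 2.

[11; 2, 8, 4, 2]

1801 = 11·157 + 74
157 = 2·74 + 9
74 = 8·9 + 2
9 = 4·2 + 1
2 = 2·1 + 0  (stop)
So 1801/157 = [11; 2, 8, 4, 2].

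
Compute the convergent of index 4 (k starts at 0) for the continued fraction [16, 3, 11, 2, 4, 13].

5191/318

Using pₖ = aₖpₖ₋₁ + pₖ₋₂, qₖ = aₖqₖ₋₁ + qₖ₋₂ (with p₋₁=1, p₋₂=0, q₋₁=0, q₋₂=1):
  k=0: a=16, p=16, q=1
  k=1: a=3, p=49, q=3
  k=2: a=11, p=555, q=34
  k=3: a=2, p=1159, q=71
  k=4: a=4, p=5191, q=318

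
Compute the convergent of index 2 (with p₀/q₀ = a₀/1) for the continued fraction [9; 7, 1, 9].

73/8

Using pₖ = aₖpₖ₋₁ + pₖ₋₂, qₖ = aₖqₖ₋₁ + qₖ₋₂ (with p₋₁=1, p₋₂=0, q₋₁=0, q₋₂=1):
  k=0: a=9, p=9, q=1
  k=1: a=7, p=64, q=7
  k=2: a=1, p=73, q=8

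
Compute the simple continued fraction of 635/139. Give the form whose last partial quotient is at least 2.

[4; 1, 1, 3, 6, 3]

635 = 4*139 + 79
139 = 1*79 + 60
79 = 1*60 + 19
60 = 3*19 + 3
19 = 6*3 + 1
3 = 3*1 + 0  (stop)
So 635/139 = [4; 1, 1, 3, 6, 3].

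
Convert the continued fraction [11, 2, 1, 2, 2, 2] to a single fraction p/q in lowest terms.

Using pₖ = aₖpₖ₋₁ + pₖ₋₂ and qₖ = aₖqₖ₋₁ + qₖ₋₂:
  k=0: a=11, p=11, q=1
  k=1: a=2, p=23, q=2
  k=2: a=1, p=34, q=3
  k=3: a=2, p=91, q=8
  k=4: a=2, p=216, q=19
  k=5: a=2, p=523, q=46

523/46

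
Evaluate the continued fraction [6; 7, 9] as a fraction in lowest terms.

Fold from the inside: start with 9/1.
  7 + 1/9 = 64/9
  6 + 9/64 = 393/64

393/64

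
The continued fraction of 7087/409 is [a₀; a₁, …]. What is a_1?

3

7087 = 17·409 + 134   →  a_0 = 17
409 = 3·134 + 7   →  a_1 = 3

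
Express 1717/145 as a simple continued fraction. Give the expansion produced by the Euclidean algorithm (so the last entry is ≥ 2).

[11; 1, 5, 3, 3, 2]

1717 = 11·145 + 122
145 = 1·122 + 23
122 = 5·23 + 7
23 = 3·7 + 2
7 = 3·2 + 1
2 = 2·1 + 0  (stop)
So 1717/145 = [11; 1, 5, 3, 3, 2].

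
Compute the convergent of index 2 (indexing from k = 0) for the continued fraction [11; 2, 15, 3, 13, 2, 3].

Using pₖ = aₖpₖ₋₁ + pₖ₋₂, qₖ = aₖqₖ₋₁ + qₖ₋₂ (with p₋₁=1, p₋₂=0, q₋₁=0, q₋₂=1):
  k=0: a=11, p=11, q=1
  k=1: a=2, p=23, q=2
  k=2: a=15, p=356, q=31

356/31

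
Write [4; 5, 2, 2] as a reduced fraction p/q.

Using pₖ = aₖpₖ₋₁ + pₖ₋₂ and qₖ = aₖqₖ₋₁ + qₖ₋₂:
  k=0: a=4, p=4, q=1
  k=1: a=5, p=21, q=5
  k=2: a=2, p=46, q=11
  k=3: a=2, p=113, q=27

113/27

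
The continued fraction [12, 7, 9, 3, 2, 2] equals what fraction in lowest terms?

13634/1123

Fold from the inside: start with 2/1.
  2 + 1/2 = 5/2
  3 + 2/5 = 17/5
  9 + 5/17 = 158/17
  7 + 17/158 = 1123/158
  12 + 158/1123 = 13634/1123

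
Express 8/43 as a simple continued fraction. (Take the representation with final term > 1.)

8 = 0·43 + 8
43 = 5·8 + 3
8 = 2·3 + 2
3 = 1·2 + 1
2 = 2·1 + 0  (stop)
So 8/43 = [0; 5, 2, 1, 2].

[0; 5, 2, 1, 2]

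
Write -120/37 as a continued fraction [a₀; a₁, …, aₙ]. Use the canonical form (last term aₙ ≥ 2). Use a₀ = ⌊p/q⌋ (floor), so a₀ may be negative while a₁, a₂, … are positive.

-120 = -4×37 + 28
37 = 1×28 + 9
28 = 3×9 + 1
9 = 9×1 + 0  (stop)
So -120/37 = [-4; 1, 3, 9].

[-4; 1, 3, 9]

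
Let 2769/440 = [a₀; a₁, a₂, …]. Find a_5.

3

2769 = 6·440 + 129   →  a_0 = 6
440 = 3·129 + 53   →  a_1 = 3
129 = 2·53 + 23   →  a_2 = 2
53 = 2·23 + 7   →  a_3 = 2
23 = 3·7 + 2   →  a_4 = 3
7 = 3·2 + 1   →  a_5 = 3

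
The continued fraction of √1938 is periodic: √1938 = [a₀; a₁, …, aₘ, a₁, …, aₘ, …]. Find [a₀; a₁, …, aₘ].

[44; 44, 88]

a₀ = ⌊√1938⌋ = 44.
With m₀=0, d₀=1 and mₖ₊₁ = dₖaₖ − mₖ, dₖ₊₁ = (n − mₖ₊₁²)/dₖ, aₖ₊₁ = ⌊(a₀+mₖ₊₁)/dₖ₊₁⌋:
  k=1: m=44, d=2, a=44
  k=2: m=44, d=1, a=88
d=1 and a=2a₀=88 at k=2, so the next step gives (m, d) = (44, 2) again — its k=1 value — and the period has length 2.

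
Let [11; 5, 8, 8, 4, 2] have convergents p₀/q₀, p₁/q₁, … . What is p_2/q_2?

459/41

Using pₖ = aₖpₖ₋₁ + pₖ₋₂, qₖ = aₖqₖ₋₁ + qₖ₋₂ (with p₋₁=1, p₋₂=0, q₋₁=0, q₋₂=1):
  k=0: a=11, p=11, q=1
  k=1: a=5, p=56, q=5
  k=2: a=8, p=459, q=41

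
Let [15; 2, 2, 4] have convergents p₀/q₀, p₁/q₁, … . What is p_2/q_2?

Using pₖ = aₖpₖ₋₁ + pₖ₋₂, qₖ = aₖqₖ₋₁ + qₖ₋₂ (with p₋₁=1, p₋₂=0, q₋₁=0, q₋₂=1):
  k=0: a=15, p=15, q=1
  k=1: a=2, p=31, q=2
  k=2: a=2, p=77, q=5

77/5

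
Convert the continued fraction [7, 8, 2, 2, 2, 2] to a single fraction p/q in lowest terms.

1737/244

Fold from the inside: start with 2/1.
  2 + 1/2 = 5/2
  2 + 2/5 = 12/5
  2 + 5/12 = 29/12
  8 + 12/29 = 244/29
  7 + 29/244 = 1737/244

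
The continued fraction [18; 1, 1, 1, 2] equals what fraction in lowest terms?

Fold from the inside: start with 2/1.
  1 + 1/2 = 3/2
  1 + 2/3 = 5/3
  1 + 3/5 = 8/5
  18 + 5/8 = 149/8

149/8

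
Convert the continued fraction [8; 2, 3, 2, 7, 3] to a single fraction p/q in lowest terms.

Using pₖ = aₖpₖ₋₁ + pₖ₋₂ and qₖ = aₖqₖ₋₁ + qₖ₋₂:
  k=0: a=8, p=8, q=1
  k=1: a=2, p=17, q=2
  k=2: a=3, p=59, q=7
  k=3: a=2, p=135, q=16
  k=4: a=7, p=1004, q=119
  k=5: a=3, p=3147, q=373

3147/373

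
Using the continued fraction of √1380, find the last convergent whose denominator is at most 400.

6761/182

√1380 = [37; 6, 1, 2, 1, 6, 74, …] (period length 6).
Convergents:
  p_0/q_0 = 37/1
  p_1/q_1 = 223/6
  p_2/q_2 = 260/7
  p_3/q_3 = 743/20
  p_4/q_4 = 1003/27
  p_5/q_5 = 6761/182
  p_6/q_6 = 501317/13495
q_5 = 182 ≤ 400 < 13495 = q_6, so the answer is 6761/182.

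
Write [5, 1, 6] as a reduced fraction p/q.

41/7

Using pₖ = aₖpₖ₋₁ + pₖ₋₂ and qₖ = aₖqₖ₋₁ + qₖ₋₂:
  k=0: a=5, p=5, q=1
  k=1: a=1, p=6, q=1
  k=2: a=6, p=41, q=7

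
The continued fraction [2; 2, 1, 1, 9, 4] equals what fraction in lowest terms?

Using pₖ = aₖpₖ₋₁ + pₖ₋₂ and qₖ = aₖqₖ₋₁ + qₖ₋₂:
  k=0: a=2, p=2, q=1
  k=1: a=2, p=5, q=2
  k=2: a=1, p=7, q=3
  k=3: a=1, p=12, q=5
  k=4: a=9, p=115, q=48
  k=5: a=4, p=472, q=197

472/197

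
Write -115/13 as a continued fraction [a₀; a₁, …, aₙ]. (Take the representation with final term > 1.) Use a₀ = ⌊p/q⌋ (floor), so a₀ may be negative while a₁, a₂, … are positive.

-115 = -9*13 + 2
13 = 6*2 + 1
2 = 2*1 + 0  (stop)
So -115/13 = [-9; 6, 2].

[-9; 6, 2]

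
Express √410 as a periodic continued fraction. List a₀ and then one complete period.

[20; 4, 40]

a₀ = ⌊√410⌋ = 20.
With m₀=0, d₀=1 and mₖ₊₁ = dₖaₖ − mₖ, dₖ₊₁ = (n − mₖ₊₁²)/dₖ, aₖ₊₁ = ⌊(a₀+mₖ₊₁)/dₖ₊₁⌋:
  k=1: m=20, d=10, a=4
  k=2: m=20, d=1, a=40
d=1 and a=2a₀=40 at k=2, so the next step gives (m, d) = (20, 10) again — its k=1 value — and the period has length 2.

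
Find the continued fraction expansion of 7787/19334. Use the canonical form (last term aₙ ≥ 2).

7787 = 0*19334 + 7787
19334 = 2*7787 + 3760
7787 = 2*3760 + 267
3760 = 14*267 + 22
267 = 12*22 + 3
22 = 7*3 + 1
3 = 3*1 + 0  (stop)
So 7787/19334 = [0; 2, 2, 14, 12, 7, 3].

[0; 2, 2, 14, 12, 7, 3]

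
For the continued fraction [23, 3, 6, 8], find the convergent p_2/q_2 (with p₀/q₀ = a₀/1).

443/19

Using pₖ = aₖpₖ₋₁ + pₖ₋₂, qₖ = aₖqₖ₋₁ + qₖ₋₂ (with p₋₁=1, p₋₂=0, q₋₁=0, q₋₂=1):
  k=0: a=23, p=23, q=1
  k=1: a=3, p=70, q=3
  k=2: a=6, p=443, q=19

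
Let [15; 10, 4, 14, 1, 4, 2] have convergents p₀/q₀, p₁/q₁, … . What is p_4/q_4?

Using pₖ = aₖpₖ₋₁ + pₖ₋₂, qₖ = aₖqₖ₋₁ + qₖ₋₂ (with p₋₁=1, p₋₂=0, q₋₁=0, q₋₂=1):
  k=0: a=15, p=15, q=1
  k=1: a=10, p=151, q=10
  k=2: a=4, p=619, q=41
  k=3: a=14, p=8817, q=584
  k=4: a=1, p=9436, q=625

9436/625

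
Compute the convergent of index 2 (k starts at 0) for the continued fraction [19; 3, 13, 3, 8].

Using pₖ = aₖpₖ₋₁ + pₖ₋₂, qₖ = aₖqₖ₋₁ + qₖ₋₂ (with p₋₁=1, p₋₂=0, q₋₁=0, q₋₂=1):
  k=0: a=19, p=19, q=1
  k=1: a=3, p=58, q=3
  k=2: a=13, p=773, q=40

773/40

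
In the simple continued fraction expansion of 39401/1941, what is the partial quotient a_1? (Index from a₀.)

3

39401 = 20·1941 + 581   →  a_0 = 20
1941 = 3·581 + 198   →  a_1 = 3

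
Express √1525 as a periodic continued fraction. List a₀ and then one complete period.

[39; 19, 1, 1, 19, 78]

a₀ = ⌊√1525⌋ = 39.
With m₀=0, d₀=1 and mₖ₊₁ = dₖaₖ − mₖ, dₖ₊₁ = (n − mₖ₊₁²)/dₖ, aₖ₊₁ = ⌊(a₀+mₖ₊₁)/dₖ₊₁⌋:
  k=1: m=39, d=4, a=19
  k=2: m=37, d=39, a=1
  k=3: m=2, d=39, a=1
  k=4: m=37, d=4, a=19
  k=5: m=39, d=1, a=78
d=1 and a=2a₀=78 at k=5, so the next step gives (m, d) = (39, 4) again — its k=1 value — and the period has length 5.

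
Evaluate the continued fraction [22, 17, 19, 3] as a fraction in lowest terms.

21816/989

Using pₖ = aₖpₖ₋₁ + pₖ₋₂ and qₖ = aₖqₖ₋₁ + qₖ₋₂:
  k=0: a=22, p=22, q=1
  k=1: a=17, p=375, q=17
  k=2: a=19, p=7147, q=324
  k=3: a=3, p=21816, q=989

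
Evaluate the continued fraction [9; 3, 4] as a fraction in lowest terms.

Fold from the inside: start with 4/1.
  3 + 1/4 = 13/4
  9 + 4/13 = 121/13

121/13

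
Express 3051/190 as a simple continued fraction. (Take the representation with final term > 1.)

[16; 17, 3, 1, 2]

3051 = 16*190 + 11
190 = 17*11 + 3
11 = 3*3 + 2
3 = 1*2 + 1
2 = 2*1 + 0  (stop)
So 3051/190 = [16; 17, 3, 1, 2].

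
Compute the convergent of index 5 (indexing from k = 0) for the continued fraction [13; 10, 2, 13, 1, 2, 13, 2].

Using pₖ = aₖpₖ₋₁ + pₖ₋₂, qₖ = aₖqₖ₋₁ + qₖ₋₂ (with p₋₁=1, p₋₂=0, q₋₁=0, q₋₂=1):
  k=0: a=13, p=13, q=1
  k=1: a=10, p=131, q=10
  k=2: a=2, p=275, q=21
  k=3: a=13, p=3706, q=283
  k=4: a=1, p=3981, q=304
  k=5: a=2, p=11668, q=891

11668/891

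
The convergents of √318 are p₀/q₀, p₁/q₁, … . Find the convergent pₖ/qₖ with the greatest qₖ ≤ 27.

√318 = [17; 1, 4, 1, 34, …] (period length 4).
Convergents:
  p_0/q_0 = 17/1
  p_1/q_1 = 18/1
  p_2/q_2 = 89/5
  p_3/q_3 = 107/6
  p_4/q_4 = 3727/209
q_3 = 6 ≤ 27 < 209 = q_4, so the answer is 107/6.

107/6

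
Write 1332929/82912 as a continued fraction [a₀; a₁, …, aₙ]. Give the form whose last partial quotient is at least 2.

1332929 = 16·82912 + 6337
82912 = 13·6337 + 531
6337 = 11·531 + 496
531 = 1·496 + 35
496 = 14·35 + 6
35 = 5·6 + 5
6 = 1·5 + 1
5 = 5·1 + 0  (stop)
So 1332929/82912 = [16; 13, 11, 1, 14, 5, 1, 5].

[16; 13, 11, 1, 14, 5, 1, 5]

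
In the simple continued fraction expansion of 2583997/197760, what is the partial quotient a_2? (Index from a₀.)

2583997 = 13·197760 + 13117   →  a_0 = 13
197760 = 15·13117 + 1005   →  a_1 = 15
13117 = 13·1005 + 52   →  a_2 = 13

13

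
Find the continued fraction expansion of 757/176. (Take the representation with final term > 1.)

757 = 4*176 + 53
176 = 3*53 + 17
53 = 3*17 + 2
17 = 8*2 + 1
2 = 2*1 + 0  (stop)
So 757/176 = [4; 3, 3, 8, 2].

[4; 3, 3, 8, 2]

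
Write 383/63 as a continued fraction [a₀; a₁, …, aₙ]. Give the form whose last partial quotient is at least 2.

[6; 12, 1, 1, 2]

383 = 6*63 + 5
63 = 12*5 + 3
5 = 1*3 + 2
3 = 1*2 + 1
2 = 2*1 + 0  (stop)
So 383/63 = [6; 12, 1, 1, 2].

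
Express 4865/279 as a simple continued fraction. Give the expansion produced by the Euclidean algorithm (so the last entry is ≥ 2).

[17; 2, 3, 2, 17]

4865 = 17*279 + 122
279 = 2*122 + 35
122 = 3*35 + 17
35 = 2*17 + 1
17 = 17*1 + 0  (stop)
So 4865/279 = [17; 2, 3, 2, 17].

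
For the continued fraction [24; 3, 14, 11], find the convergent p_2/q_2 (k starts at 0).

1046/43

Using pₖ = aₖpₖ₋₁ + pₖ₋₂, qₖ = aₖqₖ₋₁ + qₖ₋₂ (with p₋₁=1, p₋₂=0, q₋₁=0, q₋₂=1):
  k=0: a=24, p=24, q=1
  k=1: a=3, p=73, q=3
  k=2: a=14, p=1046, q=43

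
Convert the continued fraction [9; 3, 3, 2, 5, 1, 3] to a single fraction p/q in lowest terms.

5294/569

Using pₖ = aₖpₖ₋₁ + pₖ₋₂ and qₖ = aₖqₖ₋₁ + qₖ₋₂:
  k=0: a=9, p=9, q=1
  k=1: a=3, p=28, q=3
  k=2: a=3, p=93, q=10
  k=3: a=2, p=214, q=23
  k=4: a=5, p=1163, q=125
  k=5: a=1, p=1377, q=148
  k=6: a=3, p=5294, q=569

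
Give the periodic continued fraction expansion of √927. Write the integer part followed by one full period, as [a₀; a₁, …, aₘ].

a₀ = ⌊√927⌋ = 30.
With m₀=0, d₀=1 and mₖ₊₁ = dₖaₖ − mₖ, dₖ₊₁ = (n − mₖ₊₁²)/dₖ, aₖ₊₁ = ⌊(a₀+mₖ₊₁)/dₖ₊₁⌋:
  k=1: m=30, d=27, a=2
  k=2: m=24, d=13, a=4
  k=3: m=28, d=11, a=5
  k=4: m=27, d=18, a=3
  k=5: m=27, d=11, a=5
  k=6: m=28, d=13, a=4
  k=7: m=24, d=27, a=2
  k=8: m=30, d=1, a=60
d=1 and a=2a₀=60 at k=8, so the next step gives (m, d) = (30, 27) again — its k=1 value — and the period has length 8.

[30; 2, 4, 5, 3, 5, 4, 2, 60]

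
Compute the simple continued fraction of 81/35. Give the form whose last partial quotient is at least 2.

[2; 3, 5, 2]

81 = 2×35 + 11
35 = 3×11 + 2
11 = 5×2 + 1
2 = 2×1 + 0  (stop)
So 81/35 = [2; 3, 5, 2].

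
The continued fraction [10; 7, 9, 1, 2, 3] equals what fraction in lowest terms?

Fold from the inside: start with 3/1.
  2 + 1/3 = 7/3
  1 + 3/7 = 10/7
  9 + 7/10 = 97/10
  7 + 10/97 = 689/97
  10 + 97/689 = 6987/689

6987/689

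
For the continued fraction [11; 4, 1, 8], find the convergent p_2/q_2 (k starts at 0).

56/5

Using pₖ = aₖpₖ₋₁ + pₖ₋₂, qₖ = aₖqₖ₋₁ + qₖ₋₂ (with p₋₁=1, p₋₂=0, q₋₁=0, q₋₂=1):
  k=0: a=11, p=11, q=1
  k=1: a=4, p=45, q=4
  k=2: a=1, p=56, q=5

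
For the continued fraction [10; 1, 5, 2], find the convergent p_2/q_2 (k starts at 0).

Using pₖ = aₖpₖ₋₁ + pₖ₋₂, qₖ = aₖqₖ₋₁ + qₖ₋₂ (with p₋₁=1, p₋₂=0, q₋₁=0, q₋₂=1):
  k=0: a=10, p=10, q=1
  k=1: a=1, p=11, q=1
  k=2: a=5, p=65, q=6

65/6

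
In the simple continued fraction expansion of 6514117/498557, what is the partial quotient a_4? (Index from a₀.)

6514117 = 13·498557 + 32876   →  a_0 = 13
498557 = 15·32876 + 5417   →  a_1 = 15
32876 = 6·5417 + 374   →  a_2 = 6
5417 = 14·374 + 181   →  a_3 = 14
374 = 2·181 + 12   →  a_4 = 2

2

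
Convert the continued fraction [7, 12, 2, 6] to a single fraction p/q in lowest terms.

1147/162

Using pₖ = aₖpₖ₋₁ + pₖ₋₂ and qₖ = aₖqₖ₋₁ + qₖ₋₂:
  k=0: a=7, p=7, q=1
  k=1: a=12, p=85, q=12
  k=2: a=2, p=177, q=25
  k=3: a=6, p=1147, q=162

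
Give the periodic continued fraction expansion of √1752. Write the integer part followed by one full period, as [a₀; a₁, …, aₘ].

a₀ = ⌊√1752⌋ = 41.

[41; 1, 5, 1, 82]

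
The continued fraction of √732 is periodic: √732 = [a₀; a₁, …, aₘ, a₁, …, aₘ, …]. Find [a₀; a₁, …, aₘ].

a₀ = ⌊√732⌋ = 27.
With m₀=0, d₀=1 and mₖ₊₁ = dₖaₖ − mₖ, dₖ₊₁ = (n − mₖ₊₁²)/dₖ, aₖ₊₁ = ⌊(a₀+mₖ₊₁)/dₖ₊₁⌋:
  k=1: m=27, d=3, a=18
  k=2: m=27, d=1, a=54
d=1 and a=2a₀=54 at k=2, so the next step gives (m, d) = (27, 3) again — its k=1 value — and the period has length 2.

[27; 18, 54]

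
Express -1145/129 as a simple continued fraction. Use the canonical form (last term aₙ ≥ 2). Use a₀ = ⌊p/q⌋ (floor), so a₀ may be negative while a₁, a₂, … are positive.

[-9; 8, 16]

-1145 = -9*129 + 16
129 = 8*16 + 1
16 = 16*1 + 0  (stop)
So -1145/129 = [-9; 8, 16].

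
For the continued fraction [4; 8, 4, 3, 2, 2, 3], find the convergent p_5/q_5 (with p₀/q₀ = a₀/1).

Using pₖ = aₖpₖ₋₁ + pₖ₋₂, qₖ = aₖqₖ₋₁ + qₖ₋₂ (with p₋₁=1, p₋₂=0, q₋₁=0, q₋₂=1):
  k=0: a=4, p=4, q=1
  k=1: a=8, p=33, q=8
  k=2: a=4, p=136, q=33
  k=3: a=3, p=441, q=107
  k=4: a=2, p=1018, q=247
  k=5: a=2, p=2477, q=601

2477/601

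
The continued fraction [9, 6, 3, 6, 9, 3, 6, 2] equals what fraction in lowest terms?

Fold from the inside: start with 2/1.
  6 + 1/2 = 13/2
  3 + 2/13 = 41/13
  9 + 13/41 = 382/41
  6 + 41/382 = 2333/382
  3 + 382/2333 = 7381/2333
  6 + 2333/7381 = 46619/7381
  9 + 7381/46619 = 426952/46619

426952/46619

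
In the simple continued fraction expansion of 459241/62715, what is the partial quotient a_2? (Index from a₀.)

10

459241 = 7·62715 + 20236   →  a_0 = 7
62715 = 3·20236 + 2007   →  a_1 = 3
20236 = 10·2007 + 166   →  a_2 = 10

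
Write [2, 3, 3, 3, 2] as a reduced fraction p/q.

Fold from the inside: start with 2/1.
  3 + 1/2 = 7/2
  3 + 2/7 = 23/7
  3 + 7/23 = 76/23
  2 + 23/76 = 175/76

175/76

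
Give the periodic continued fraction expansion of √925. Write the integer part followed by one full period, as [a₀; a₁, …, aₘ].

[30; 2, 2, 2, 2, 60]

a₀ = ⌊√925⌋ = 30.
With m₀=0, d₀=1 and mₖ₊₁ = dₖaₖ − mₖ, dₖ₊₁ = (n − mₖ₊₁²)/dₖ, aₖ₊₁ = ⌊(a₀+mₖ₊₁)/dₖ₊₁⌋:
  k=1: m=30, d=25, a=2
  k=2: m=20, d=21, a=2
  k=3: m=22, d=21, a=2
  k=4: m=20, d=25, a=2
  k=5: m=30, d=1, a=60
d=1 and a=2a₀=60 at k=5, so the next step gives (m, d) = (30, 25) again — its k=1 value — and the period has length 5.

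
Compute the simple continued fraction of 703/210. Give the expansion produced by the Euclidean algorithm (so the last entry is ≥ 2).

[3; 2, 1, 7, 9]

703 = 3·210 + 73
210 = 2·73 + 64
73 = 1·64 + 9
64 = 7·9 + 1
9 = 9·1 + 0  (stop)
So 703/210 = [3; 2, 1, 7, 9].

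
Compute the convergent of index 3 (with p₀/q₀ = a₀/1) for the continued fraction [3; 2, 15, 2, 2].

Using pₖ = aₖpₖ₋₁ + pₖ₋₂, qₖ = aₖqₖ₋₁ + qₖ₋₂ (with p₋₁=1, p₋₂=0, q₋₁=0, q₋₂=1):
  k=0: a=3, p=3, q=1
  k=1: a=2, p=7, q=2
  k=2: a=15, p=108, q=31
  k=3: a=2, p=223, q=64

223/64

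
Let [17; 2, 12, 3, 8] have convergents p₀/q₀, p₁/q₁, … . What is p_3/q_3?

Using pₖ = aₖpₖ₋₁ + pₖ₋₂, qₖ = aₖqₖ₋₁ + qₖ₋₂ (with p₋₁=1, p₋₂=0, q₋₁=0, q₋₂=1):
  k=0: a=17, p=17, q=1
  k=1: a=2, p=35, q=2
  k=2: a=12, p=437, q=25
  k=3: a=3, p=1346, q=77

1346/77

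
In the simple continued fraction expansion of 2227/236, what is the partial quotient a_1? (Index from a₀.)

2

2227 = 9·236 + 103   →  a_0 = 9
236 = 2·103 + 30   →  a_1 = 2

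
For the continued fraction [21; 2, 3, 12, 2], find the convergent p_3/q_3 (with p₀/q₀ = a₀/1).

1843/86

Using pₖ = aₖpₖ₋₁ + pₖ₋₂, qₖ = aₖqₖ₋₁ + qₖ₋₂ (with p₋₁=1, p₋₂=0, q₋₁=0, q₋₂=1):
  k=0: a=21, p=21, q=1
  k=1: a=2, p=43, q=2
  k=2: a=3, p=150, q=7
  k=3: a=12, p=1843, q=86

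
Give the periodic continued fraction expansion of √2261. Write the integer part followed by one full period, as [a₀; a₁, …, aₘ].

[47; 1, 1, 4, 1, 1, 94]

a₀ = ⌊√2261⌋ = 47.
With m₀=0, d₀=1 and mₖ₊₁ = dₖaₖ − mₖ, dₖ₊₁ = (n − mₖ₊₁²)/dₖ, aₖ₊₁ = ⌊(a₀+mₖ₊₁)/dₖ₊₁⌋:
  k=1: m=47, d=52, a=1
  k=2: m=5, d=43, a=1
  k=3: m=38, d=19, a=4
  k=4: m=38, d=43, a=1
  k=5: m=5, d=52, a=1
  k=6: m=47, d=1, a=94
d=1 and a=2a₀=94 at k=6, so the next step gives (m, d) = (47, 52) again — its k=1 value — and the period has length 6.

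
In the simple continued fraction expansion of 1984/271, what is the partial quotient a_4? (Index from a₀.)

2

1984 = 7·271 + 87   →  a_0 = 7
271 = 3·87 + 10   →  a_1 = 3
87 = 8·10 + 7   →  a_2 = 8
10 = 1·7 + 3   →  a_3 = 1
7 = 2·3 + 1   →  a_4 = 2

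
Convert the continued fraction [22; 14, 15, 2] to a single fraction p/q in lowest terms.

9623/436

Using pₖ = aₖpₖ₋₁ + pₖ₋₂ and qₖ = aₖqₖ₋₁ + qₖ₋₂:
  k=0: a=22, p=22, q=1
  k=1: a=14, p=309, q=14
  k=2: a=15, p=4657, q=211
  k=3: a=2, p=9623, q=436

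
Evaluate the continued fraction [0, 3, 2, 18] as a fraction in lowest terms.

37/129

Fold from the inside: start with 18/1.
  2 + 1/18 = 37/18
  3 + 18/37 = 129/37
  0 + 37/129 = 37/129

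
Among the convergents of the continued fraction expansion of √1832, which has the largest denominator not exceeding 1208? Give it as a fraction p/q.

√1832 = [42; 1, 4, 21, 4, 1, 84, …] (period length 6).
Convergents:
  p_0/q_0 = 42/1
  p_1/q_1 = 43/1
  p_2/q_2 = 214/5
  p_3/q_3 = 4537/106
  p_4/q_4 = 18362/429
  p_5/q_5 = 22899/535
  p_6/q_6 = 1941878/45369
q_5 = 535 ≤ 1208 < 45369 = q_6, so the answer is 22899/535.

22899/535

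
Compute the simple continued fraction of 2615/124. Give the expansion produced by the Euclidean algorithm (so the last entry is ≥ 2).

2615 = 21×124 + 11
124 = 11×11 + 3
11 = 3×3 + 2
3 = 1×2 + 1
2 = 2×1 + 0  (stop)
So 2615/124 = [21; 11, 3, 1, 2].

[21; 11, 3, 1, 2]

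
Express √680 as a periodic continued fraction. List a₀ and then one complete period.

a₀ = ⌊√680⌋ = 26.
With m₀=0, d₀=1 and mₖ₊₁ = dₖaₖ − mₖ, dₖ₊₁ = (n − mₖ₊₁²)/dₖ, aₖ₊₁ = ⌊(a₀+mₖ₊₁)/dₖ₊₁⌋:
  k=1: m=26, d=4, a=13
  k=2: m=26, d=1, a=52
d=1 and a=2a₀=52 at k=2, so the next step gives (m, d) = (26, 4) again — its k=1 value — and the period has length 2.

[26; 13, 52]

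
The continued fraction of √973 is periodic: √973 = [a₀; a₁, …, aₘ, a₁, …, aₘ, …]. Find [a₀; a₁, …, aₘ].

[31; 5, 5, 2, 8, 2, 5, 5, 62]

a₀ = ⌊√973⌋ = 31.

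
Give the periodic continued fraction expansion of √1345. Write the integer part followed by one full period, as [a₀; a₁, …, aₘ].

a₀ = ⌊√1345⌋ = 36.
With m₀=0, d₀=1 and mₖ₊₁ = dₖaₖ − mₖ, dₖ₊₁ = (n − mₖ₊₁²)/dₖ, aₖ₊₁ = ⌊(a₀+mₖ₊₁)/dₖ₊₁⌋:
  k=1: m=36, d=49, a=1
  k=2: m=13, d=24, a=2
  k=3: m=35, d=5, a=14
  k=4: m=35, d=24, a=2
  k=5: m=13, d=49, a=1
  k=6: m=36, d=1, a=72
d=1 and a=2a₀=72 at k=6, so the next step gives (m, d) = (36, 49) again — its k=1 value — and the period has length 6.

[36; 1, 2, 14, 2, 1, 72]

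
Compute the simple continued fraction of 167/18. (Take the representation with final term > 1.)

[9; 3, 1, 1, 2]

167 = 9·18 + 5
18 = 3·5 + 3
5 = 1·3 + 2
3 = 1·2 + 1
2 = 2·1 + 0  (stop)
So 167/18 = [9; 3, 1, 1, 2].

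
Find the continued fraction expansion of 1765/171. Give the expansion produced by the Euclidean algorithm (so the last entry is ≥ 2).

[10; 3, 9, 6]

1765 = 10×171 + 55
171 = 3×55 + 6
55 = 9×6 + 1
6 = 6×1 + 0  (stop)
So 1765/171 = [10; 3, 9, 6].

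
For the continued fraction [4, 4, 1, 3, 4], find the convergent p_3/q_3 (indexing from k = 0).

80/19

Using pₖ = aₖpₖ₋₁ + pₖ₋₂, qₖ = aₖqₖ₋₁ + qₖ₋₂ (with p₋₁=1, p₋₂=0, q₋₁=0, q₋₂=1):
  k=0: a=4, p=4, q=1
  k=1: a=4, p=17, q=4
  k=2: a=1, p=21, q=5
  k=3: a=3, p=80, q=19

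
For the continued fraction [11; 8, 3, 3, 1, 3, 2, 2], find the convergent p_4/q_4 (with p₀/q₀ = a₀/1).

Using pₖ = aₖpₖ₋₁ + pₖ₋₂, qₖ = aₖqₖ₋₁ + qₖ₋₂ (with p₋₁=1, p₋₂=0, q₋₁=0, q₋₂=1):
  k=0: a=11, p=11, q=1
  k=1: a=8, p=89, q=8
  k=2: a=3, p=278, q=25
  k=3: a=3, p=923, q=83
  k=4: a=1, p=1201, q=108

1201/108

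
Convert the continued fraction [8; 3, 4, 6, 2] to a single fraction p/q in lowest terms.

1454/175

Using pₖ = aₖpₖ₋₁ + pₖ₋₂ and qₖ = aₖqₖ₋₁ + qₖ₋₂:
  k=0: a=8, p=8, q=1
  k=1: a=3, p=25, q=3
  k=2: a=4, p=108, q=13
  k=3: a=6, p=673, q=81
  k=4: a=2, p=1454, q=175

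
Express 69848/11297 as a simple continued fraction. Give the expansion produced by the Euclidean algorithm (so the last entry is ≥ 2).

69848 = 6×11297 + 2066
11297 = 5×2066 + 967
2066 = 2×967 + 132
967 = 7×132 + 43
132 = 3×43 + 3
43 = 14×3 + 1
3 = 3×1 + 0  (stop)
So 69848/11297 = [6; 5, 2, 7, 3, 14, 3].

[6; 5, 2, 7, 3, 14, 3]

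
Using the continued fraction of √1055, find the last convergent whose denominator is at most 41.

812/25

√1055 = [32; 2, 12, 2, 64, …] (period length 4).
Convergents:
  p_0/q_0 = 32/1
  p_1/q_1 = 65/2
  p_2/q_2 = 812/25
  p_3/q_3 = 1689/52
q_2 = 25 ≤ 41 < 52 = q_3, so the answer is 812/25.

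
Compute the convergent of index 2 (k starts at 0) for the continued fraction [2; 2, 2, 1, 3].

Using pₖ = aₖpₖ₋₁ + pₖ₋₂, qₖ = aₖqₖ₋₁ + qₖ₋₂ (with p₋₁=1, p₋₂=0, q₋₁=0, q₋₂=1):
  k=0: a=2, p=2, q=1
  k=1: a=2, p=5, q=2
  k=2: a=2, p=12, q=5

12/5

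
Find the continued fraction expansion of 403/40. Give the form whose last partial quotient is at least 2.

403 = 10*40 + 3
40 = 13*3 + 1
3 = 3*1 + 0  (stop)
So 403/40 = [10; 13, 3].

[10; 13, 3]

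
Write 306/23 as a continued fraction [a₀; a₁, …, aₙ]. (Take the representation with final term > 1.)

306 = 13·23 + 7
23 = 3·7 + 2
7 = 3·2 + 1
2 = 2·1 + 0  (stop)
So 306/23 = [13; 3, 3, 2].

[13; 3, 3, 2]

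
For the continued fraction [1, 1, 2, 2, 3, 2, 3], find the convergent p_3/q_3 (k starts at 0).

Using pₖ = aₖpₖ₋₁ + pₖ₋₂, qₖ = aₖqₖ₋₁ + qₖ₋₂ (with p₋₁=1, p₋₂=0, q₋₁=0, q₋₂=1):
  k=0: a=1, p=1, q=1
  k=1: a=1, p=2, q=1
  k=2: a=2, p=5, q=3
  k=3: a=2, p=12, q=7

12/7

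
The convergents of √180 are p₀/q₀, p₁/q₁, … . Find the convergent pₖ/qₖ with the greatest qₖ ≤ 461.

√180 = [13; 2, 2, 2, 26, …] (period length 4).
Convergents:
  p_0/q_0 = 13/1
  p_1/q_1 = 27/2
  p_2/q_2 = 67/5
  p_3/q_3 = 161/12
  p_4/q_4 = 4253/317
  p_5/q_5 = 8667/646
q_4 = 317 ≤ 461 < 646 = q_5, so the answer is 4253/317.

4253/317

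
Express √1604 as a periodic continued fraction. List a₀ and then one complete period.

[40; 20, 80]

a₀ = ⌊√1604⌋ = 40.
With m₀=0, d₀=1 and mₖ₊₁ = dₖaₖ − mₖ, dₖ₊₁ = (n − mₖ₊₁²)/dₖ, aₖ₊₁ = ⌊(a₀+mₖ₊₁)/dₖ₊₁⌋:
  k=1: m=40, d=4, a=20
  k=2: m=40, d=1, a=80
d=1 and a=2a₀=80 at k=2, so the next step gives (m, d) = (40, 4) again — its k=1 value — and the period has length 2.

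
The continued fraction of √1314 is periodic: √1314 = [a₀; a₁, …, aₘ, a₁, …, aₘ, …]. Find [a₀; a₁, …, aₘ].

a₀ = ⌊√1314⌋ = 36.
With m₀=0, d₀=1 and mₖ₊₁ = dₖaₖ − mₖ, dₖ₊₁ = (n − mₖ₊₁²)/dₖ, aₖ₊₁ = ⌊(a₀+mₖ₊₁)/dₖ₊₁⌋:
  k=1: m=36, d=18, a=4
  k=2: m=36, d=1, a=72
d=1 and a=2a₀=72 at k=2, so the next step gives (m, d) = (36, 18) again — its k=1 value — and the period has length 2.

[36; 4, 72]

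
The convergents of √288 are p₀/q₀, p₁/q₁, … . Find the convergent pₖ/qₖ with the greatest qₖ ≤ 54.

577/34

√288 = [16; 1, 32, …] (period length 2).
Convergents:
  p_0/q_0 = 16/1
  p_1/q_1 = 17/1
  p_2/q_2 = 560/33
  p_3/q_3 = 577/34
  p_4/q_4 = 19024/1121
q_3 = 34 ≤ 54 < 1121 = q_4, so the answer is 577/34.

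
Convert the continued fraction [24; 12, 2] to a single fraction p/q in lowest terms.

Using pₖ = aₖpₖ₋₁ + pₖ₋₂ and qₖ = aₖqₖ₋₁ + qₖ₋₂:
  k=0: a=24, p=24, q=1
  k=1: a=12, p=289, q=12
  k=2: a=2, p=602, q=25

602/25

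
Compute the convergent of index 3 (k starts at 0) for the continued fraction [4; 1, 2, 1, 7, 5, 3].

Using pₖ = aₖpₖ₋₁ + pₖ₋₂, qₖ = aₖqₖ₋₁ + qₖ₋₂ (with p₋₁=1, p₋₂=0, q₋₁=0, q₋₂=1):
  k=0: a=4, p=4, q=1
  k=1: a=1, p=5, q=1
  k=2: a=2, p=14, q=3
  k=3: a=1, p=19, q=4

19/4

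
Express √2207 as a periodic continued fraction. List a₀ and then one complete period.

a₀ = ⌊√2207⌋ = 46.
With m₀=0, d₀=1 and mₖ₊₁ = dₖaₖ − mₖ, dₖ₊₁ = (n − mₖ₊₁²)/dₖ, aₖ₊₁ = ⌊(a₀+mₖ₊₁)/dₖ₊₁⌋:
  k=1: m=46, d=91, a=1
  k=2: m=45, d=2, a=45
  k=3: m=45, d=91, a=1
  k=4: m=46, d=1, a=92
d=1 and a=2a₀=92 at k=4, so the next step gives (m, d) = (46, 91) again — its k=1 value — and the period has length 4.

[46; 1, 45, 1, 92]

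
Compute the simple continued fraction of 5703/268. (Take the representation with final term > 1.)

5703 = 21*268 + 75
268 = 3*75 + 43
75 = 1*43 + 32
43 = 1*32 + 11
32 = 2*11 + 10
11 = 1*10 + 1
10 = 10*1 + 0  (stop)
So 5703/268 = [21; 3, 1, 1, 2, 1, 10].

[21; 3, 1, 1, 2, 1, 10]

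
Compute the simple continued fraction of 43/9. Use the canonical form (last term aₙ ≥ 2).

43 = 4·9 + 7
9 = 1·7 + 2
7 = 3·2 + 1
2 = 2·1 + 0  (stop)
So 43/9 = [4; 1, 3, 2].

[4; 1, 3, 2]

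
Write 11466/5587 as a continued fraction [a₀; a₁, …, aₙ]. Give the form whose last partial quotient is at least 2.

11466 = 2*5587 + 292
5587 = 19*292 + 39
292 = 7*39 + 19
39 = 2*19 + 1
19 = 19*1 + 0  (stop)
So 11466/5587 = [2; 19, 7, 2, 19].

[2; 19, 7, 2, 19]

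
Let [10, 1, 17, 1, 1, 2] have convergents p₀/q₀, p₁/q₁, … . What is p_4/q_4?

Using pₖ = aₖpₖ₋₁ + pₖ₋₂, qₖ = aₖqₖ₋₁ + qₖ₋₂ (with p₋₁=1, p₋₂=0, q₋₁=0, q₋₂=1):
  k=0: a=10, p=10, q=1
  k=1: a=1, p=11, q=1
  k=2: a=17, p=197, q=18
  k=3: a=1, p=208, q=19
  k=4: a=1, p=405, q=37

405/37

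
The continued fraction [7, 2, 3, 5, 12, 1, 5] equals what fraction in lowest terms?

Fold from the inside: start with 5/1.
  1 + 1/5 = 6/5
  12 + 5/6 = 77/6
  5 + 6/77 = 391/77
  3 + 77/391 = 1250/391
  2 + 391/1250 = 2891/1250
  7 + 1250/2891 = 21487/2891

21487/2891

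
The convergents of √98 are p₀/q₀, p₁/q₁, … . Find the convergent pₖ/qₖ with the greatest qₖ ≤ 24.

√98 = [9; 1, 8, 1, 18, …] (period length 4).
Convergents:
  p_0/q_0 = 9/1
  p_1/q_1 = 10/1
  p_2/q_2 = 89/9
  p_3/q_3 = 99/10
  p_4/q_4 = 1871/189
q_3 = 10 ≤ 24 < 189 = q_4, so the answer is 99/10.

99/10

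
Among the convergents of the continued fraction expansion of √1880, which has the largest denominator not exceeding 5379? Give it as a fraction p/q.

146033/3368

√1880 = [43; 2, 1, 3, 1, 2, 86, …] (period length 6).
Convergents:
  p_0/q_0 = 43/1
  p_1/q_1 = 87/2
  p_2/q_2 = 130/3
  p_3/q_3 = 477/11
  p_4/q_4 = 607/14
  p_5/q_5 = 1691/39
  p_6/q_6 = 146033/3368
  p_7/q_7 = 293757/6775
q_6 = 3368 ≤ 5379 < 6775 = q_7, so the answer is 146033/3368.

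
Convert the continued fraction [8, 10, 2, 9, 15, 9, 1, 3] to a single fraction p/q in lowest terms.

955509/118030

Using pₖ = aₖpₖ₋₁ + pₖ₋₂ and qₖ = aₖqₖ₋₁ + qₖ₋₂:
  k=0: a=8, p=8, q=1
  k=1: a=10, p=81, q=10
  k=2: a=2, p=170, q=21
  k=3: a=9, p=1611, q=199
  k=4: a=15, p=24335, q=3006
  k=5: a=9, p=220626, q=27253
  k=6: a=1, p=244961, q=30259
  k=7: a=3, p=955509, q=118030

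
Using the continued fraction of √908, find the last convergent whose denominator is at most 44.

√908 = [30; 7, 1, 1, 14, 1, 1, 7, 60, …] (period length 8).
Convergents:
  p_0/q_0 = 30/1
  p_1/q_1 = 211/7
  p_2/q_2 = 241/8
  p_3/q_3 = 452/15
  p_4/q_4 = 6569/218
q_3 = 15 ≤ 44 < 218 = q_4, so the answer is 452/15.

452/15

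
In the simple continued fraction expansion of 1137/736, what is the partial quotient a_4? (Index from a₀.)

13

1137 = 1·736 + 401   →  a_0 = 1
736 = 1·401 + 335   →  a_1 = 1
401 = 1·335 + 66   →  a_2 = 1
335 = 5·66 + 5   →  a_3 = 5
66 = 13·5 + 1   →  a_4 = 13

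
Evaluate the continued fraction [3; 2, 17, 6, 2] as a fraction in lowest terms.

Fold from the inside: start with 2/1.
  6 + 1/2 = 13/2
  17 + 2/13 = 223/13
  2 + 13/223 = 459/223
  3 + 223/459 = 1600/459

1600/459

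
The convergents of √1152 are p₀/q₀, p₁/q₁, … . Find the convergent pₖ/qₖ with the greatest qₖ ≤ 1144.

√1152 = [33; 1, 15, 1, 66, …] (period length 4).
Convergents:
  p_0/q_0 = 33/1
  p_1/q_1 = 34/1
  p_2/q_2 = 543/16
  p_3/q_3 = 577/17
  p_4/q_4 = 38625/1138
  p_5/q_5 = 39202/1155
q_4 = 1138 ≤ 1144 < 1155 = q_5, so the answer is 38625/1138.

38625/1138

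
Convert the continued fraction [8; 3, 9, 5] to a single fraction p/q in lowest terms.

Fold from the inside: start with 5/1.
  9 + 1/5 = 46/5
  3 + 5/46 = 143/46
  8 + 46/143 = 1190/143

1190/143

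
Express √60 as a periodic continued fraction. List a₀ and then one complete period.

a₀ = ⌊√60⌋ = 7.
With m₀=0, d₀=1 and mₖ₊₁ = dₖaₖ − mₖ, dₖ₊₁ = (n − mₖ₊₁²)/dₖ, aₖ₊₁ = ⌊(a₀+mₖ₊₁)/dₖ₊₁⌋:
  k=1: m=7, d=11, a=1
  k=2: m=4, d=4, a=2
  k=3: m=4, d=11, a=1
  k=4: m=7, d=1, a=14
d=1 and a=2a₀=14 at k=4, so the next step gives (m, d) = (7, 11) again — its k=1 value — and the period has length 4.

[7; 1, 2, 1, 14]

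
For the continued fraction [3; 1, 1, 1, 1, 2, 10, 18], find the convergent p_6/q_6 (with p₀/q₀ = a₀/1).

488/135

Using pₖ = aₖpₖ₋₁ + pₖ₋₂, qₖ = aₖqₖ₋₁ + qₖ₋₂ (with p₋₁=1, p₋₂=0, q₋₁=0, q₋₂=1):
  k=0: a=3, p=3, q=1
  k=1: a=1, p=4, q=1
  k=2: a=1, p=7, q=2
  k=3: a=1, p=11, q=3
  k=4: a=1, p=18, q=5
  k=5: a=2, p=47, q=13
  k=6: a=10, p=488, q=135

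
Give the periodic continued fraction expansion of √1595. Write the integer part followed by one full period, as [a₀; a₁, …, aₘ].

a₀ = ⌊√1595⌋ = 39.
With m₀=0, d₀=1 and mₖ₊₁ = dₖaₖ − mₖ, dₖ₊₁ = (n − mₖ₊₁²)/dₖ, aₖ₊₁ = ⌊(a₀+mₖ₊₁)/dₖ₊₁⌋:
  k=1: m=39, d=74, a=1
  k=2: m=35, d=5, a=14
  k=3: m=35, d=74, a=1
  k=4: m=39, d=1, a=78
d=1 and a=2a₀=78 at k=4, so the next step gives (m, d) = (39, 74) again — its k=1 value — and the period has length 4.

[39; 1, 14, 1, 78]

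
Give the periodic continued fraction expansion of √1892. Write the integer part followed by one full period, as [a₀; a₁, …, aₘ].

[43; 2, 86]

a₀ = ⌊√1892⌋ = 43.
With m₀=0, d₀=1 and mₖ₊₁ = dₖaₖ − mₖ, dₖ₊₁ = (n − mₖ₊₁²)/dₖ, aₖ₊₁ = ⌊(a₀+mₖ₊₁)/dₖ₊₁⌋:
  k=1: m=43, d=43, a=2
  k=2: m=43, d=1, a=86
d=1 and a=2a₀=86 at k=2, so the next step gives (m, d) = (43, 43) again — its k=1 value — and the period has length 2.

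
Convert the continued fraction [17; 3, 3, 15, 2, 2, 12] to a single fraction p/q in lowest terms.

Fold from the inside: start with 12/1.
  2 + 1/12 = 25/12
  2 + 12/25 = 62/25
  15 + 25/62 = 955/62
  3 + 62/955 = 2927/955
  3 + 955/2927 = 9736/2927
  17 + 2927/9736 = 168439/9736

168439/9736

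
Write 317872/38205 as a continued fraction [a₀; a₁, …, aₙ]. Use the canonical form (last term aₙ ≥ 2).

[8; 3, 8, 9, 2, 3, 7, 3]

317872 = 8·38205 + 12232
38205 = 3·12232 + 1509
12232 = 8·1509 + 160
1509 = 9·160 + 69
160 = 2·69 + 22
69 = 3·22 + 3
22 = 7·3 + 1
3 = 3·1 + 0  (stop)
So 317872/38205 = [8; 3, 8, 9, 2, 3, 7, 3].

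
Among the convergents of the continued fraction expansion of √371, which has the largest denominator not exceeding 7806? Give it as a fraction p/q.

64853/3367

√371 = [19; 3, 1, 4, 1, 3, 38, …] (period length 6).
Convergents:
  p_0/q_0 = 19/1
  p_1/q_1 = 58/3
  p_2/q_2 = 77/4
  p_3/q_3 = 366/19
  p_4/q_4 = 443/23
  p_5/q_5 = 1695/88
  p_6/q_6 = 64853/3367
  p_7/q_7 = 196254/10189
q_6 = 3367 ≤ 7806 < 10189 = q_7, so the answer is 64853/3367.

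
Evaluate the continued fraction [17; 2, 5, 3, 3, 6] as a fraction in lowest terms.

12761/731

Using pₖ = aₖpₖ₋₁ + pₖ₋₂ and qₖ = aₖqₖ₋₁ + qₖ₋₂:
  k=0: a=17, p=17, q=1
  k=1: a=2, p=35, q=2
  k=2: a=5, p=192, q=11
  k=3: a=3, p=611, q=35
  k=4: a=3, p=2025, q=116
  k=5: a=6, p=12761, q=731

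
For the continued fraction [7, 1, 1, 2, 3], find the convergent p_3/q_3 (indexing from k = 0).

Using pₖ = aₖpₖ₋₁ + pₖ₋₂, qₖ = aₖqₖ₋₁ + qₖ₋₂ (with p₋₁=1, p₋₂=0, q₋₁=0, q₋₂=1):
  k=0: a=7, p=7, q=1
  k=1: a=1, p=8, q=1
  k=2: a=1, p=15, q=2
  k=3: a=2, p=38, q=5

38/5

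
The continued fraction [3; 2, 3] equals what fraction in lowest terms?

Using pₖ = aₖpₖ₋₁ + pₖ₋₂ and qₖ = aₖqₖ₋₁ + qₖ₋₂:
  k=0: a=3, p=3, q=1
  k=1: a=2, p=7, q=2
  k=2: a=3, p=24, q=7

24/7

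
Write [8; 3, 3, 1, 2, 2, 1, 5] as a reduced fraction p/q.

5731/690

Fold from the inside: start with 5/1.
  1 + 1/5 = 6/5
  2 + 5/6 = 17/6
  2 + 6/17 = 40/17
  1 + 17/40 = 57/40
  3 + 40/57 = 211/57
  3 + 57/211 = 690/211
  8 + 211/690 = 5731/690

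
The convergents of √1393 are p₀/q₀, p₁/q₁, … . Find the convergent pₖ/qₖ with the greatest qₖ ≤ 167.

3583/96

√1393 = [37; 3, 10, 3, 74, …] (period length 4).
Convergents:
  p_0/q_0 = 37/1
  p_1/q_1 = 112/3
  p_2/q_2 = 1157/31
  p_3/q_3 = 3583/96
  p_4/q_4 = 266299/7135
q_3 = 96 ≤ 167 < 7135 = q_4, so the answer is 3583/96.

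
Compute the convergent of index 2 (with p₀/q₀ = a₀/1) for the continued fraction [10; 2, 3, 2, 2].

Using pₖ = aₖpₖ₋₁ + pₖ₋₂, qₖ = aₖqₖ₋₁ + qₖ₋₂ (with p₋₁=1, p₋₂=0, q₋₁=0, q₋₂=1):
  k=0: a=10, p=10, q=1
  k=1: a=2, p=21, q=2
  k=2: a=3, p=73, q=7

73/7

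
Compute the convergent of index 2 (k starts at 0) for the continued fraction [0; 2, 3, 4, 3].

3/7

Using pₖ = aₖpₖ₋₁ + pₖ₋₂, qₖ = aₖqₖ₋₁ + qₖ₋₂ (with p₋₁=1, p₋₂=0, q₋₁=0, q₋₂=1):
  k=0: a=0, p=0, q=1
  k=1: a=2, p=1, q=2
  k=2: a=3, p=3, q=7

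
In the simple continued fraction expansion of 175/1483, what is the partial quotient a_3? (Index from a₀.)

175 = 0·1483 + 175   →  a_0 = 0
1483 = 8·175 + 83   →  a_1 = 8
175 = 2·83 + 9   →  a_2 = 2
83 = 9·9 + 2   →  a_3 = 9

9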